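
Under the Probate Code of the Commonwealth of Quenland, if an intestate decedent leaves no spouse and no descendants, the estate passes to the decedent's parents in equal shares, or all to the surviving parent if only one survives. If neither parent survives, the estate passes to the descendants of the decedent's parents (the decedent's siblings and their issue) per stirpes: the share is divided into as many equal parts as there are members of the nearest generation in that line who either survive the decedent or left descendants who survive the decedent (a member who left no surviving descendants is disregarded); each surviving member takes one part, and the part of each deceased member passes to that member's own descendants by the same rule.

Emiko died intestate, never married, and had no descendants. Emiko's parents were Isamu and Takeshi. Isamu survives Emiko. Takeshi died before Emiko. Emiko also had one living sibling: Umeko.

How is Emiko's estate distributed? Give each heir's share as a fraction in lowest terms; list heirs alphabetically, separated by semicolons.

Only one parent, Isamu, survives, so Isamu takes the entire estate. The siblings take nothing because a surviving parent has priority.

Isamu 1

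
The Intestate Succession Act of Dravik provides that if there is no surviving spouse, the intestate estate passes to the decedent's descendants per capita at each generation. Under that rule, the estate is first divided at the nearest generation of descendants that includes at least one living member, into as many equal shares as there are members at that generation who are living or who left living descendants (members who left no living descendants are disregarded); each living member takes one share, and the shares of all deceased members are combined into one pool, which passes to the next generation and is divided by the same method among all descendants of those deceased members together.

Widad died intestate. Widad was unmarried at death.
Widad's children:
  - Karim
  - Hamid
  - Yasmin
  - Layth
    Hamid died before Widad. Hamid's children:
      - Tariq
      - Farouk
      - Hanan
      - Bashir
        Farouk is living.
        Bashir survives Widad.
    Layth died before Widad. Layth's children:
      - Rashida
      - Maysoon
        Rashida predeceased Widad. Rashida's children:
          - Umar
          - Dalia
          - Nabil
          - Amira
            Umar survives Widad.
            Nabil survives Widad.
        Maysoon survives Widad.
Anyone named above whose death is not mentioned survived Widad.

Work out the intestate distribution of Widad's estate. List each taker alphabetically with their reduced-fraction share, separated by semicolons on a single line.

There is no surviving spouse, so the entire estate passes to Widad's descendants per capita at each generation.
At generation 1 (Karim, Hamid, Yasmin, Layth) there are 4 shares of (1)/4 = 1/4 each.
Living: Karim and Yasmin — each takes 1/4.
Deceased: Hamid and Layth. Their combined 1/2 is pooled and carried to generation 2.
At generation 2 (Tariq, Farouk, Hanan, Bashir, Rashida, Maysoon) there are 6 shares of (1/2)/6 = 1/12 each.
Living: Tariq, Farouk, Hanan, Bashir, and Maysoon — each takes 1/12.
Deceased: Rashida. That 1/12 share is carried to generation 3.
At generation 3 (Umar, Dalia, Nabil, Amira) there are 4 shares of (1/12)/4 = 1/48 each.
Living: Umar, Dalia, Nabil, and Amira — each takes 1/48.

Amira 1/48; Bashir 1/12; Dalia 1/48; Farouk 1/12; Hanan 1/12; Karim 1/4; Maysoon 1/12; Nabil 1/48; Tariq 1/12; Umar 1/48; Yasmin 1/4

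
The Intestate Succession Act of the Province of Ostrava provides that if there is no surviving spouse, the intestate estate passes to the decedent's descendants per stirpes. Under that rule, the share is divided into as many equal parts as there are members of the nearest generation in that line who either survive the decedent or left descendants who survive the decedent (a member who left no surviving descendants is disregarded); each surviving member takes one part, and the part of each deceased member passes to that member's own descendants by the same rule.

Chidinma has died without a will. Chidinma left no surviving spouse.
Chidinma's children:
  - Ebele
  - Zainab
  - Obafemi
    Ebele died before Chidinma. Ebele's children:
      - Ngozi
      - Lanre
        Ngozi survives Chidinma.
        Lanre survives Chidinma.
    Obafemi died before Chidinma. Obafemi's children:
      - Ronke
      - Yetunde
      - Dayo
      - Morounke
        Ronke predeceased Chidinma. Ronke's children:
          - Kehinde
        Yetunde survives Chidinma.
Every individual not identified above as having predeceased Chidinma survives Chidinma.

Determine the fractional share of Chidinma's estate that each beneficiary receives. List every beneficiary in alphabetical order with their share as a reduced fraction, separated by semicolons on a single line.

There is no surviving spouse, so the entire estate passes to Chidinma's descendants per stirpes.
The estate is divided into 3 equal shares of 1/3 among Ebele, Zainab, Obafemi.
Ebele predeceased; the 1/3 allotted to Ebele's branch passes to Ebele's issue by representation.
The 1/3 is divided into 2 equal shares of 1/6 among Ngozi, Lanre.
Ngozi is living and takes 1/6.
Lanre is living and takes 1/6.
Zainab is living and takes 1/3.
Obafemi predeceased; the 1/3 allotted to Obafemi's branch passes to Obafemi's issue by representation.
The 1/3 is divided into 4 equal shares of 1/12 among Ronke, Yetunde, Dayo, Morounke.
Ronke predeceased; the 1/12 allotted to Ronke's branch passes to Ronke's issue by representation.
Kehinde is the sole taker at this level and receives the full 1/12.
Yetunde is living and takes 1/12.
Dayo is living and takes 1/12.
Morounke is living and takes 1/12.

Dayo 1/12; Kehinde 1/12; Lanre 1/6; Morounke 1/12; Ngozi 1/6; Yetunde 1/12; Zainab 1/3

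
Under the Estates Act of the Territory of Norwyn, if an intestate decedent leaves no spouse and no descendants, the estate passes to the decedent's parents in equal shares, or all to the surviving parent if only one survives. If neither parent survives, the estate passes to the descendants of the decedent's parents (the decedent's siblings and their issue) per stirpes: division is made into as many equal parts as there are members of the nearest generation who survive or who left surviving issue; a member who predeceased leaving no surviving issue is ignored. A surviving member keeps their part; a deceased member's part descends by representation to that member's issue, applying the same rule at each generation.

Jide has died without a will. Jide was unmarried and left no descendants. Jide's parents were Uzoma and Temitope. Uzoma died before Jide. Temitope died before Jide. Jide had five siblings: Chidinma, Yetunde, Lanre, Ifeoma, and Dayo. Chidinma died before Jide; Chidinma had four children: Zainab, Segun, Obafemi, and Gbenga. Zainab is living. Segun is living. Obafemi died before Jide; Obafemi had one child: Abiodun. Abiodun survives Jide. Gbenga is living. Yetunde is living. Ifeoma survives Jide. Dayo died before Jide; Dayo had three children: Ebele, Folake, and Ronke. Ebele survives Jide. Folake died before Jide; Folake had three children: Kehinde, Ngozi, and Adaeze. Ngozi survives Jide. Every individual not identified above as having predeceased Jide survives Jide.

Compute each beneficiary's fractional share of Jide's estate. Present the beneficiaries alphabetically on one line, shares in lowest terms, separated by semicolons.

Abiodun 1/20; Adaeze 1/45; Ebele 1/15; Gbenga 1/20; Ifeoma 1/5; Kehinde 1/45; Lanre 1/5; Ngozi 1/45; Ronke 1/15; Segun 1/20; Yetunde 1/5; Zainab 1/20

Neither parent survives and there are no descendants, so the estate passes to Jide's siblings and their issue per stirpes.
The estate is divided into 5 equal shares of 1/5 among Chidinma, Yetunde, Lanre, Ifeoma, Dayo.
Chidinma predeceased; the 1/5 allotted to Chidinma's branch passes to Chidinma's issue by representation.
The 1/5 is divided into 4 equal shares of 1/20 among Zainab, Segun, Obafemi, Gbenga.
Zainab is living and takes 1/20.
Segun is living and takes 1/20.
Obafemi predeceased; the 1/20 allotted to Obafemi's branch passes to Obafemi's issue by representation.
Abiodun is the sole taker at this level and receives the full 1/20.
Gbenga is living and takes 1/20.
Yetunde is living and takes 1/5.
Lanre is living and takes 1/5.
Ifeoma is living and takes 1/5.
Dayo predeceased; the 1/5 allotted to Dayo's branch passes to Dayo's issue by representation.
The 1/5 is divided into 3 equal shares of 1/15 among Ebele, Folake, Ronke.
Ebele is living and takes 1/15.
Folake predeceased; the 1/15 allotted to Folake's branch passes to Folake's issue by representation.
The 1/15 is divided into 3 equal shares of 1/45 among Kehinde, Ngozi, Adaeze.
Kehinde is living and takes 1/45.
Ngozi is living and takes 1/45.
Adaeze is living and takes 1/45.
Ronke is living and takes 1/15.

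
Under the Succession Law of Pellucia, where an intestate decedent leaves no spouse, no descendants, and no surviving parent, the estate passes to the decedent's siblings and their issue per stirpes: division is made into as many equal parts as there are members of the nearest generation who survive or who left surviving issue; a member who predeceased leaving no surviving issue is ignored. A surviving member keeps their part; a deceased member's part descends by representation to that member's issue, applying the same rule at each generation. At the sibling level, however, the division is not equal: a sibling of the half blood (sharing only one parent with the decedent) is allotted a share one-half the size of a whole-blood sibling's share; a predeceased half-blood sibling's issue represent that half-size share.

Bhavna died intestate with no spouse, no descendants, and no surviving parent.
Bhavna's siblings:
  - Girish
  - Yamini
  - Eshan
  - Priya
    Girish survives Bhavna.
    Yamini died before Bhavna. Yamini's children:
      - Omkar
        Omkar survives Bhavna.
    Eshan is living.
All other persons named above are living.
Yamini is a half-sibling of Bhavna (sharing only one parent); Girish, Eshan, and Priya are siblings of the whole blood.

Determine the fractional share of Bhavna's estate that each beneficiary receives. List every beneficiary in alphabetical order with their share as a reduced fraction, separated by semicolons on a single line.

Eshan 2/7; Girish 2/7; Omkar 1/7; Priya 2/7

No spouse, descendants, or parent survives, so the estate passes to Bhavna's siblings per stirpes.
Half-blood siblings count for one-half the weight of whole-blood siblings at the initial division.
Dividing 1 in proportion to weights (total weight 7/2): Girish (weight 1) → 2/7; Yamini (weight 1/2) → 1/7; Eshan (weight 1) → 2/7; Priya (weight 1) → 2/7.
Girish is living and takes 2/7.
Yamini predeceased; the 1/7 allotted to Yamini's branch passes to Yamini's issue by representation.
Omkar is the sole taker at this level and receives the full 1/7.
Eshan is living and takes 2/7.
Priya is living and takes 2/7.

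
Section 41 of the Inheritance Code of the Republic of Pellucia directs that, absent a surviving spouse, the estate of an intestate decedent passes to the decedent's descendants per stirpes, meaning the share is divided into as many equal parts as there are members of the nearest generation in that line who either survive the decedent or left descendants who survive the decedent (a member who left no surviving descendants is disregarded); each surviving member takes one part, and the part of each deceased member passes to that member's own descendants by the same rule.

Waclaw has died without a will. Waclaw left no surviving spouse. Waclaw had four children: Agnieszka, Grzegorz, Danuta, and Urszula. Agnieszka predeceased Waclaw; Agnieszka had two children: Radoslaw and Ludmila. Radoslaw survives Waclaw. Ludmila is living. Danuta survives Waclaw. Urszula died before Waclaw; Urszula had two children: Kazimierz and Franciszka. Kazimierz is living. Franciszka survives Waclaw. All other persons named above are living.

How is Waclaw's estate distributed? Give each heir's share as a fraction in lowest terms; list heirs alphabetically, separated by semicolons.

There is no surviving spouse, so the entire estate passes to Waclaw's descendants per stirpes.
The estate is divided into 4 equal shares of 1/4 among Agnieszka, Grzegorz, Danuta, Urszula.
Agnieszka predeceased; the 1/4 allotted to Agnieszka's branch passes to Agnieszka's issue by representation.
The 1/4 is divided into 2 equal shares of 1/8 among Radoslaw, Ludmila.
Radoslaw is living and takes 1/8.
Ludmila is living and takes 1/8.
Grzegorz is living and takes 1/4.
Danuta is living and takes 1/4.
Urszula predeceased; the 1/4 allotted to Urszula's branch passes to Urszula's issue by representation.
The 1/4 is divided into 2 equal shares of 1/8 among Kazimierz, Franciszka.
Kazimierz is living and takes 1/8.
Franciszka is living and takes 1/8.

Danuta 1/4; Franciszka 1/8; Grzegorz 1/4; Kazimierz 1/8; Ludmila 1/8; Radoslaw 1/8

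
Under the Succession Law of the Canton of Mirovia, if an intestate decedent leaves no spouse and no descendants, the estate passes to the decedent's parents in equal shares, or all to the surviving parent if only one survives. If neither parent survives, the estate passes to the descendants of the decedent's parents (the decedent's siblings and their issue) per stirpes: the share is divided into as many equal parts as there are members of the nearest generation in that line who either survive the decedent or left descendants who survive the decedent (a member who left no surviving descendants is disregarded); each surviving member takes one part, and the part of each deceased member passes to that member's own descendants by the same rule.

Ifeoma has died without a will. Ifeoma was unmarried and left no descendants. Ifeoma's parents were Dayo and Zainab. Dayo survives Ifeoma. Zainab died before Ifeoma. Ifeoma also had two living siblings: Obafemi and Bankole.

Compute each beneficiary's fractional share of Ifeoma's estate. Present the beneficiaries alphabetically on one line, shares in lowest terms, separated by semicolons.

Only one parent, Dayo, survives, so Dayo takes the entire estate. The siblings take nothing because a surviving parent has priority.

Dayo 1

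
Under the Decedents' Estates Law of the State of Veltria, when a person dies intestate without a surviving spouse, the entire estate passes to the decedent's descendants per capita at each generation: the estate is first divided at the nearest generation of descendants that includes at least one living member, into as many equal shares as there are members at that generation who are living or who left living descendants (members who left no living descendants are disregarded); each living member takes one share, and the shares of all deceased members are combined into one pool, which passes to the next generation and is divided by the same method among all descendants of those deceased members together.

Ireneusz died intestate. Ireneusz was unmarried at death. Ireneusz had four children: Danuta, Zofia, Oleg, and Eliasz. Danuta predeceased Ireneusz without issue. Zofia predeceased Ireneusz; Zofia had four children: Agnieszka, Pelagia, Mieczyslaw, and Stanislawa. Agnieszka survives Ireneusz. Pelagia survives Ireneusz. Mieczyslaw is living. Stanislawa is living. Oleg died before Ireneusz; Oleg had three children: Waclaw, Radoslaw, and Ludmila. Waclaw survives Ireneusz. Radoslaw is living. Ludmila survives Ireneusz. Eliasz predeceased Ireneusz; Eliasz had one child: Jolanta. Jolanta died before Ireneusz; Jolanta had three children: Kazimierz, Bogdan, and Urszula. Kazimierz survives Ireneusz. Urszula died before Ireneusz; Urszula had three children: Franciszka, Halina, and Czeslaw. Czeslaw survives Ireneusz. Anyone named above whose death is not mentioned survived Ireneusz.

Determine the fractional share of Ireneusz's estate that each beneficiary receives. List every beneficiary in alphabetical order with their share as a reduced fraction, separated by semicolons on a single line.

There is no surviving spouse, so the entire estate passes to Ireneusz's descendants per capita at each generation.
No one at generation 1 (Zofia, Oleg, Eliasz) is living; moving to the next generation.
At generation 2 (Agnieszka, Pelagia, Mieczyslaw, Stanislawa, Waclaw, Radoslaw, Ludmila, Jolanta) there are 8 shares of (1)/8 = 1/8 each.
Living: Agnieszka, Pelagia, Mieczyslaw, Stanislawa, Waclaw, Radoslaw, and Ludmila — each takes 1/8.
Deceased: Jolanta. That 1/8 share is carried to generation 3.
At generation 3 (Kazimierz, Bogdan, Urszula) there are 3 shares of (1/8)/3 = 1/24 each.
Living: Kazimierz and Bogdan — each takes 1/24.
Deceased: Urszula. That 1/24 share is carried to generation 4.
At generation 4 (Franciszka, Halina, Czeslaw) there are 3 shares of (1/24)/3 = 1/72 each.
Living: Franciszka, Halina, and Czeslaw — each takes 1/72.

Agnieszka 1/8; Bogdan 1/24; Czeslaw 1/72; Franciszka 1/72; Halina 1/72; Kazimierz 1/24; Ludmila 1/8; Mieczyslaw 1/8; Pelagia 1/8; Radoslaw 1/8; Stanislawa 1/8; Waclaw 1/8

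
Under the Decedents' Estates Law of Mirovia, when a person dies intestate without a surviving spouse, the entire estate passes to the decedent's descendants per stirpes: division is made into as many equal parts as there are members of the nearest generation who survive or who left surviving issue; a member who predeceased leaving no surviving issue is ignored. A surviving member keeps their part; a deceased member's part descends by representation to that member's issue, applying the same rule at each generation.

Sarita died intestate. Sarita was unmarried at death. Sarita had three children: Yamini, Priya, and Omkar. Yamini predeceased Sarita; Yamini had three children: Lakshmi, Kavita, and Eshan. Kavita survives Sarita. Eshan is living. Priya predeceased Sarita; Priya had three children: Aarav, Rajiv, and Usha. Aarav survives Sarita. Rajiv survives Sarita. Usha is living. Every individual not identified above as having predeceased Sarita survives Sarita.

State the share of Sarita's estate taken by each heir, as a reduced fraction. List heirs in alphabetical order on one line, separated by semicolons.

There is no surviving spouse, so the entire estate passes to Sarita's descendants per stirpes.
The estate is divided into 3 equal shares of 1/3 among Yamini, Priya, Omkar.
Yamini predeceased; the 1/3 allotted to Yamini's branch passes to Yamini's issue by representation.
The 1/3 is divided into 3 equal shares of 1/9 among Lakshmi, Kavita, Eshan.
Lakshmi is living and takes 1/9.
Kavita is living and takes 1/9.
Eshan is living and takes 1/9.
Priya predeceased; the 1/3 allotted to Priya's branch passes to Priya's issue by representation.
The 1/3 is divided into 3 equal shares of 1/9 among Aarav, Rajiv, Usha.
Aarav is living and takes 1/9.
Rajiv is living and takes 1/9.
Usha is living and takes 1/9.
Omkar is living and takes 1/3.

Aarav 1/9; Eshan 1/9; Kavita 1/9; Lakshmi 1/9; Omkar 1/3; Rajiv 1/9; Usha 1/9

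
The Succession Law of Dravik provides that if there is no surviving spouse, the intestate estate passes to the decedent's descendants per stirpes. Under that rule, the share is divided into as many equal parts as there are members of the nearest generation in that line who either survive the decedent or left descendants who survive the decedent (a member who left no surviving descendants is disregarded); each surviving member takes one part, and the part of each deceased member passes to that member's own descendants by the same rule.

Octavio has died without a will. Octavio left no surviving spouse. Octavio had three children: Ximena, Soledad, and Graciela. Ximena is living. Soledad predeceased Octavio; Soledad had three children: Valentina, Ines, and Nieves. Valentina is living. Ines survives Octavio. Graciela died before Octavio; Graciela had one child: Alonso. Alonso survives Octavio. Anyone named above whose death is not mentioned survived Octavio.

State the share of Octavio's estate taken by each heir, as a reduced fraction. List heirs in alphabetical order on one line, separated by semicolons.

There is no surviving spouse, so the entire estate passes to Octavio's descendants per stirpes.
The estate is divided into 3 equal shares of 1/3 among Ximena, Soledad, Graciela.
Ximena is living and takes 1/3.
Soledad predeceased; the 1/3 allotted to Soledad's branch passes to Soledad's issue by representation.
The 1/3 is divided into 3 equal shares of 1/9 among Valentina, Ines, Nieves.
Valentina is living and takes 1/9.
Ines is living and takes 1/9.
Nieves is living and takes 1/9.
Graciela predeceased; the 1/3 allotted to Graciela's branch passes to Graciela's issue by representation.
Alonso is the sole taker at this level and receives the full 1/3.

Alonso 1/3; Ines 1/9; Nieves 1/9; Valentina 1/9; Ximena 1/3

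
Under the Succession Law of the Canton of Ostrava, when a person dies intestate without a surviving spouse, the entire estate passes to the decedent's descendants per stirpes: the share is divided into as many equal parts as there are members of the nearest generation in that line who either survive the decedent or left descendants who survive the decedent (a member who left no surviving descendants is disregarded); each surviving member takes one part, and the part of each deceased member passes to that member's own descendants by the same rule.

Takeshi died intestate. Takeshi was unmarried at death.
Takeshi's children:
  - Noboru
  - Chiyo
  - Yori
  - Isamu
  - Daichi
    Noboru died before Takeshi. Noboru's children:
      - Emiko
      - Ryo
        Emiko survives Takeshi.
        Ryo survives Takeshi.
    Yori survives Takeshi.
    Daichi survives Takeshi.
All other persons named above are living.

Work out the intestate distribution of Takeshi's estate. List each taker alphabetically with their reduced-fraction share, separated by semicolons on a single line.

Chiyo 1/5; Daichi 1/5; Emiko 1/10; Isamu 1/5; Ryo 1/10; Yori 1/5

There is no surviving spouse, so the entire estate passes to Takeshi's descendants per stirpes.
The estate is divided into 5 equal shares of 1/5 among Noboru, Chiyo, Yori, Isamu, Daichi.
Noboru predeceased; the 1/5 allotted to Noboru's branch passes to Noboru's issue by representation.
The 1/5 is divided into 2 equal shares of 1/10 among Emiko, Ryo.
Emiko is living and takes 1/10.
Ryo is living and takes 1/10.
Chiyo is living and takes 1/5.
Yori is living and takes 1/5.
Isamu is living and takes 1/5.
Daichi is living and takes 1/5.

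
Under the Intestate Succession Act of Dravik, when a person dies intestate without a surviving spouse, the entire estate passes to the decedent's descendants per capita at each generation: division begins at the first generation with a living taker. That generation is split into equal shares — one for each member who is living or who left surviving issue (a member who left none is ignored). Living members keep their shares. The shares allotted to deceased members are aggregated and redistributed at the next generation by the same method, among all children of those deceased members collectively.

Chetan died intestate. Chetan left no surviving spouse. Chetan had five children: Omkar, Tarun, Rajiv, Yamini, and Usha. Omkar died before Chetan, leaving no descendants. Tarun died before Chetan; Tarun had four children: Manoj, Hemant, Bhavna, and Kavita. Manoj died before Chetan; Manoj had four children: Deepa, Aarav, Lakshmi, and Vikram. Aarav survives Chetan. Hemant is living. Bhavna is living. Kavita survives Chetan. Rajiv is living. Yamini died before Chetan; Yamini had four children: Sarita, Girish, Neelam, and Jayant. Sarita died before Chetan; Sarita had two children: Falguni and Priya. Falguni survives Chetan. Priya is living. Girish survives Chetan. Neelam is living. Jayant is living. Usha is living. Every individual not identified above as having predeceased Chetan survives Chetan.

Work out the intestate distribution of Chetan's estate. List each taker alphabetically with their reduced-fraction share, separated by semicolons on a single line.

Aarav 1/48; Bhavna 1/16; Deepa 1/48; Falguni 1/48; Girish 1/16; Hemant 1/16; Jayant 1/16; Kavita 1/16; Lakshmi 1/48; Neelam 1/16; Priya 1/48; Rajiv 1/4; Usha 1/4; Vikram 1/48

There is no surviving spouse, so the entire estate passes to Chetan's descendants per capita at each generation.
At generation 1 (Tarun, Rajiv, Yamini, Usha) there are 4 shares of (1)/4 = 1/4 each.
Living: Rajiv and Usha — each takes 1/4.
Deceased: Tarun and Yamini. Their combined 1/2 is pooled and carried to generation 2.
At generation 2 (Manoj, Hemant, Bhavna, Kavita, Sarita, Girish, Neelam, Jayant) there are 8 shares of (1/2)/8 = 1/16 each.
Living: Hemant, Bhavna, Kavita, Girish, Neelam, and Jayant — each takes 1/16.
Deceased: Manoj and Sarita. Their combined 1/8 is pooled and carried to generation 3.
At generation 3 (Deepa, Aarav, Lakshmi, Vikram, Falguni, Priya) there are 6 shares of (1/8)/6 = 1/48 each.
Living: Deepa, Aarav, Lakshmi, Vikram, Falguni, and Priya — each takes 1/48.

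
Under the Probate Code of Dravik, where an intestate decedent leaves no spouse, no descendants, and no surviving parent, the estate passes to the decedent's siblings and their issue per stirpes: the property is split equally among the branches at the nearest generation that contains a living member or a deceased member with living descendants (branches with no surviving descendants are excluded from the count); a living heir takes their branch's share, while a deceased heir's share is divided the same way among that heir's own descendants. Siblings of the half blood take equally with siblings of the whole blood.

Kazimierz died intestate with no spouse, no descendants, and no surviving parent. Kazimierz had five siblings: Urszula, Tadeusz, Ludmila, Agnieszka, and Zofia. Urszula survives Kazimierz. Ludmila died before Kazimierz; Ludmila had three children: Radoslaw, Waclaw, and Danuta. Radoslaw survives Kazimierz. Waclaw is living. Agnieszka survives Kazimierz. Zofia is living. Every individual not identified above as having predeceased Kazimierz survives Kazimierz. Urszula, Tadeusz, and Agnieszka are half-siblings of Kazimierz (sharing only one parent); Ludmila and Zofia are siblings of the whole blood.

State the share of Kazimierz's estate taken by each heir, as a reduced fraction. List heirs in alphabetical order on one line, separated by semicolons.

Agnieszka 1/5; Danuta 1/15; Radoslaw 1/15; Tadeusz 1/5; Urszula 1/5; Waclaw 1/15; Zofia 1/5

No spouse, descendants, or parent survives, so the estate passes to Kazimierz's siblings per stirpes.
Half-blood and whole-blood siblings take equally under the stated rule.
The estate is divided into 5 equal shares of 1/5 among Urszula, Tadeusz, Ludmila, Agnieszka, Zofia.
Urszula is living and takes 1/5.
Tadeusz is living and takes 1/5.
Ludmila predeceased; the 1/5 allotted to Ludmila's branch passes to Ludmila's issue by representation.
The 1/5 is divided into 3 equal shares of 1/15 among Radoslaw, Waclaw, Danuta.
Radoslaw is living and takes 1/15.
Waclaw is living and takes 1/15.
Danuta is living and takes 1/15.
Agnieszka is living and takes 1/5.
Zofia is living and takes 1/5.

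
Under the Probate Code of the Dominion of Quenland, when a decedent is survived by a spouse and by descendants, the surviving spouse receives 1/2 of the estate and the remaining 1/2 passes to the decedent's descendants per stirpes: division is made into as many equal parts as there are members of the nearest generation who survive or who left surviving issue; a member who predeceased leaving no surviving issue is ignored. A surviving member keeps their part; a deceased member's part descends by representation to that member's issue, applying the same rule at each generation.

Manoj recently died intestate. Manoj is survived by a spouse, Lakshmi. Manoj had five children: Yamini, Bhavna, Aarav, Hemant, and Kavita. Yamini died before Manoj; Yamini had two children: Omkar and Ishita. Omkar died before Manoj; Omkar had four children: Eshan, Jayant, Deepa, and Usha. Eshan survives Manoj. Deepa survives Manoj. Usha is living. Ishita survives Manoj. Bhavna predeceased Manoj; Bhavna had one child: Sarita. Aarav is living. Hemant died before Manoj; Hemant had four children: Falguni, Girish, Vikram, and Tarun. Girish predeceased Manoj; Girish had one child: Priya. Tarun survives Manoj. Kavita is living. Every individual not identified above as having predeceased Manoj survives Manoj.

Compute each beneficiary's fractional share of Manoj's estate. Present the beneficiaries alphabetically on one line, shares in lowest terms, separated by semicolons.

Aarav 1/10; Deepa 1/80; Eshan 1/80; Falguni 1/40; Ishita 1/20; Jayant 1/80; Kavita 1/10; Lakshmi 1/2; Priya 1/40; Sarita 1/10; Tarun 1/40; Usha 1/80; Vikram 1/40

Lakshmi, as surviving spouse, takes 1/2.
The remaining 1/2 passes to Manoj's descendants per stirpes.
The 1/2 is divided into 5 equal shares of 1/10 among Yamini, Bhavna, Aarav, Hemant, Kavita.
Yamini predeceased; the 1/10 allotted to Yamini's branch passes to Yamini's issue by representation.
The 1/10 is divided into 2 equal shares of 1/20 among Omkar, Ishita.
Omkar predeceased; the 1/20 allotted to Omkar's branch passes to Omkar's issue by representation.
The 1/20 is divided into 4 equal shares of 1/80 among Eshan, Jayant, Deepa, Usha.
Eshan is living and takes 1/80.
Jayant is living and takes 1/80.
Deepa is living and takes 1/80.
Usha is living and takes 1/80.
Ishita is living and takes 1/20.
Bhavna predeceased; the 1/10 allotted to Bhavna's branch passes to Bhavna's issue by representation.
Sarita is the sole taker at this level and receives the full 1/10.
Aarav is living and takes 1/10.
Hemant predeceased; the 1/10 allotted to Hemant's branch passes to Hemant's issue by representation.
The 1/10 is divided into 4 equal shares of 1/40 among Falguni, Girish, Vikram, Tarun.
Falguni is living and takes 1/40.
Girish predeceased; the 1/40 allotted to Girish's branch passes to Girish's issue by representation.
Priya is the sole taker at this level and receives the full 1/40.
Vikram is living and takes 1/40.
Tarun is living and takes 1/40.
Kavita is living and takes 1/10.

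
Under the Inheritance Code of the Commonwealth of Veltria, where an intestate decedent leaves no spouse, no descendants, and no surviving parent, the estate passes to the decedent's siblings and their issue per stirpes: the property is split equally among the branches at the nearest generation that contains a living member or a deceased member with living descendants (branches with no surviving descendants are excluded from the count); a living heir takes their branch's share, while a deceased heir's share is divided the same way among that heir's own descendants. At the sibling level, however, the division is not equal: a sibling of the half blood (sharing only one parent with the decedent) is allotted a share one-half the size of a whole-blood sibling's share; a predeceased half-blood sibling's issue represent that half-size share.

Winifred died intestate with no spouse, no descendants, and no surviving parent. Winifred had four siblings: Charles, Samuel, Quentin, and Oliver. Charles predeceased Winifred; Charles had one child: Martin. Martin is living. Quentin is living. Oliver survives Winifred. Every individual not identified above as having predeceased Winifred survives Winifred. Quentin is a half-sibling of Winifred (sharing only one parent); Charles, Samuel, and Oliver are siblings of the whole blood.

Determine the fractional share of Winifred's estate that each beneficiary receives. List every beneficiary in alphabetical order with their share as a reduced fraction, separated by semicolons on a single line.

Martin 2/7; Oliver 2/7; Quentin 1/7; Samuel 2/7

No spouse, descendants, or parent survives, so the estate passes to Winifred's siblings per stirpes.
Half-blood siblings count for one-half the weight of whole-blood siblings at the initial division.
Dividing 1 in proportion to weights (total weight 7/2): Charles (weight 1) → 2/7; Samuel (weight 1) → 2/7; Quentin (weight 1/2) → 1/7; Oliver (weight 1) → 2/7.
Charles predeceased; the 2/7 allotted to Charles's branch passes to Charles's issue by representation.
Martin is the sole taker at this level and receives the full 2/7.
Samuel is living and takes 2/7.
Quentin is living and takes 1/7.
Oliver is living and takes 2/7.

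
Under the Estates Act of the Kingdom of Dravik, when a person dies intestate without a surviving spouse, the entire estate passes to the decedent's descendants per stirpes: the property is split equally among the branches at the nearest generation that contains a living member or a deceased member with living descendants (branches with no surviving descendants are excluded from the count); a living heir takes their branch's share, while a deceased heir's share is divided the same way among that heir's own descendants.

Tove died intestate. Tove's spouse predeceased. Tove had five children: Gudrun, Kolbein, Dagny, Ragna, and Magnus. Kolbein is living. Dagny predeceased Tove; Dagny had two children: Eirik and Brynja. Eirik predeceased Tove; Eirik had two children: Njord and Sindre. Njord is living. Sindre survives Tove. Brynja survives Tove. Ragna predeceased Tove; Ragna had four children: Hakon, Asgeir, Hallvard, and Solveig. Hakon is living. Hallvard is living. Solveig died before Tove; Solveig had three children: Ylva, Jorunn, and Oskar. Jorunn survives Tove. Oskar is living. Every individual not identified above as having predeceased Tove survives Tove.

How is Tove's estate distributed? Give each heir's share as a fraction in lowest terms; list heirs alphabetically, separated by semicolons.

There is no surviving spouse, so the entire estate passes to Tove's descendants per stirpes.
The estate is divided into 5 equal shares of 1/5 among Gudrun, Kolbein, Dagny, Ragna, Magnus.
Gudrun is living and takes 1/5.
Kolbein is living and takes 1/5.
Dagny predeceased; the 1/5 allotted to Dagny's branch passes to Dagny's issue by representation.
The 1/5 is divided into 2 equal shares of 1/10 among Eirik, Brynja.
Eirik predeceased; the 1/10 allotted to Eirik's branch passes to Eirik's issue by representation.
The 1/10 is divided into 2 equal shares of 1/20 among Njord, Sindre.
Njord is living and takes 1/20.
Sindre is living and takes 1/20.
Brynja is living and takes 1/10.
Ragna predeceased; the 1/5 allotted to Ragna's branch passes to Ragna's issue by representation.
The 1/5 is divided into 4 equal shares of 1/20 among Hakon, Asgeir, Hallvard, Solveig.
Hakon is living and takes 1/20.
Asgeir is living and takes 1/20.
Hallvard is living and takes 1/20.
Solveig predeceased; the 1/20 allotted to Solveig's branch passes to Solveig's issue by representation.
The 1/20 is divided into 3 equal shares of 1/60 among Ylva, Jorunn, Oskar.
Ylva is living and takes 1/60.
Jorunn is living and takes 1/60.
Oskar is living and takes 1/60.
Magnus is living and takes 1/5.

Asgeir 1/20; Brynja 1/10; Gudrun 1/5; Hakon 1/20; Hallvard 1/20; Jorunn 1/60; Kolbein 1/5; Magnus 1/5; Njord 1/20; Oskar 1/60; Sindre 1/20; Ylva 1/60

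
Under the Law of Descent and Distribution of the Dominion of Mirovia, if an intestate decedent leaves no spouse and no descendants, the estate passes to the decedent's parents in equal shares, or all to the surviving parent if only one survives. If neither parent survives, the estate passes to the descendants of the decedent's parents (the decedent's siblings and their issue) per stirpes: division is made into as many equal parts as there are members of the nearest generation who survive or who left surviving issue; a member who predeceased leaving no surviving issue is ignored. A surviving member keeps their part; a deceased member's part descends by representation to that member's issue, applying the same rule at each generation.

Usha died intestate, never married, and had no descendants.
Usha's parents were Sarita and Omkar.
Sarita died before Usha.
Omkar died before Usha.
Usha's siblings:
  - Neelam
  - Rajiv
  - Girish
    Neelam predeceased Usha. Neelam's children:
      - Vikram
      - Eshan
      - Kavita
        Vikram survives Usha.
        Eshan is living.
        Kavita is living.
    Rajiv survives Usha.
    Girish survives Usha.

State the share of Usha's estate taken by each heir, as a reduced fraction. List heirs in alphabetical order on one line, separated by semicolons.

Neither parent survives and there are no descendants, so the estate passes to Usha's siblings and their issue per stirpes.
The estate is divided into 3 equal shares of 1/3 among Neelam, Rajiv, Girish.
Neelam predeceased; the 1/3 allotted to Neelam's branch passes to Neelam's issue by representation.
The 1/3 is divided into 3 equal shares of 1/9 among Vikram, Eshan, Kavita.
Vikram is living and takes 1/9.
Eshan is living and takes 1/9.
Kavita is living and takes 1/9.
Rajiv is living and takes 1/3.
Girish is living and takes 1/3.

Eshan 1/9; Girish 1/3; Kavita 1/9; Rajiv 1/3; Vikram 1/9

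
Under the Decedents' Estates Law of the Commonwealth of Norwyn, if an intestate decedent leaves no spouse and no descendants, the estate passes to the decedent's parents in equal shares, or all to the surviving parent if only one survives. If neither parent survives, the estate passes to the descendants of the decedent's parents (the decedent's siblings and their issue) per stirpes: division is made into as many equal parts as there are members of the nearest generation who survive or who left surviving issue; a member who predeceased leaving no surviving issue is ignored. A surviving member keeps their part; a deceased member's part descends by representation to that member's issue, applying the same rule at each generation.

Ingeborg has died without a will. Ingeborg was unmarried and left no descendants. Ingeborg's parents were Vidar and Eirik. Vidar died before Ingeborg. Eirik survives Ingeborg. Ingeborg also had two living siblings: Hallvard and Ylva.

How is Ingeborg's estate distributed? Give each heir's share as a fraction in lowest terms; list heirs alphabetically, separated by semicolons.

Eirik 1

Only one parent, Eirik, survives, so Eirik takes the entire estate. The siblings take nothing because a surviving parent has priority.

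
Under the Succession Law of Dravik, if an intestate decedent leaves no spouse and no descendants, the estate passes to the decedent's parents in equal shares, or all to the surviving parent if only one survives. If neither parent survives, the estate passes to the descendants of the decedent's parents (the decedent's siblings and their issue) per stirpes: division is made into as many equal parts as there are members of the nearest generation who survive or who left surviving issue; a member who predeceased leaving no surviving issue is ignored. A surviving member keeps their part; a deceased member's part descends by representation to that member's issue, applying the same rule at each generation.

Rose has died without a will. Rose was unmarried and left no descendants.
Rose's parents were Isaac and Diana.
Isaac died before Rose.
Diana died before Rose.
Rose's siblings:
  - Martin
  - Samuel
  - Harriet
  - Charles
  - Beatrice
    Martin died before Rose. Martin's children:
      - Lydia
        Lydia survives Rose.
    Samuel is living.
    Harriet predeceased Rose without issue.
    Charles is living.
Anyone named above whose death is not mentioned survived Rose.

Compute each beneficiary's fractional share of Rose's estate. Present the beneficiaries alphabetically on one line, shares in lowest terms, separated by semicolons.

Beatrice 1/4; Charles 1/4; Lydia 1/4; Samuel 1/4

Neither parent survives and there are no descendants, so the estate passes to Rose's siblings and their issue per stirpes.
Harriet left no surviving issue, so that branch lapses and is disregarded.
The estate is divided into 4 equal shares of 1/4 among Martin, Samuel, Charles, Beatrice.
Martin predeceased; the 1/4 allotted to Martin's branch passes to Martin's issue by representation.
Lydia is the sole taker at this level and receives the full 1/4.
Samuel is living and takes 1/4.
Charles is living and takes 1/4.
Beatrice is living and takes 1/4.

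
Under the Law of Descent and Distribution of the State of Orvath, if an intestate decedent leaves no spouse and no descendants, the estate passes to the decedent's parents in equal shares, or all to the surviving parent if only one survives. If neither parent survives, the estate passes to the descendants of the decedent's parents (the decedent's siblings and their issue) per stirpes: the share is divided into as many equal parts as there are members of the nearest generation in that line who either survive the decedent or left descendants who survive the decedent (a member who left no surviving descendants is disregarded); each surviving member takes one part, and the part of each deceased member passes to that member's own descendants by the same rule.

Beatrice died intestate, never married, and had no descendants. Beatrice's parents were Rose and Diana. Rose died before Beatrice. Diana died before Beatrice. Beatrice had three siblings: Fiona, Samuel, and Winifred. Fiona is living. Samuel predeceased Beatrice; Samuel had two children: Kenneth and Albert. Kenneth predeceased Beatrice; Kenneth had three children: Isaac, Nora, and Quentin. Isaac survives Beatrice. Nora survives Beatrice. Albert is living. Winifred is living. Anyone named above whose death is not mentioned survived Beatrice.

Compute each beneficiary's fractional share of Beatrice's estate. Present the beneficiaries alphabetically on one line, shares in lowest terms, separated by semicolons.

Albert 1/6; Fiona 1/3; Isaac 1/18; Nora 1/18; Quentin 1/18; Winifred 1/3

Neither parent survives and there are no descendants, so the estate passes to Beatrice's siblings and their issue per stirpes.
The estate is divided into 3 equal shares of 1/3 among Fiona, Samuel, Winifred.
Fiona is living and takes 1/3.
Samuel predeceased; the 1/3 allotted to Samuel's branch passes to Samuel's issue by representation.
The 1/3 is divided into 2 equal shares of 1/6 among Kenneth, Albert.
Kenneth predeceased; the 1/6 allotted to Kenneth's branch passes to Kenneth's issue by representation.
The 1/6 is divided into 3 equal shares of 1/18 among Isaac, Nora, Quentin.
Isaac is living and takes 1/18.
Nora is living and takes 1/18.
Quentin is living and takes 1/18.
Albert is living and takes 1/6.
Winifred is living and takes 1/3.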